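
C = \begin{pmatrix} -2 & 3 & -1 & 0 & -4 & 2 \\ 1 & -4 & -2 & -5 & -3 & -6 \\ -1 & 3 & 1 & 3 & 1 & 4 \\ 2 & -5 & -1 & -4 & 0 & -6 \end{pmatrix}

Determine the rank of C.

Row reduce to echelon form.
R2 ← R2 + (1/2)·R1: [0, -5/2, -5/2, -5, -5, -5]
R3 ← R3 − (1/2)·R1: [0, 3/2, 3/2, 3, 3, 3]
R4 ← R4 + R1: [0, -2, -2, -4, -4, -4]
R3 ← R3 + (3/5)·R2: [0, 0, 0, 0, 0, 0]
R4 ← R4 − (4/5)·R2: [0, 0, 0, 0, 0, 0]
Echelon form has 2 nonzero rows, so rank(C) = 2.

2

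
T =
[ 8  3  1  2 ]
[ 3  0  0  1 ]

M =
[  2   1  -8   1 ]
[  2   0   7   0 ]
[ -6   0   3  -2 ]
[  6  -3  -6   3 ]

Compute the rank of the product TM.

First compute TM:
[[ 28,   2, -52,  12],
 [ 12,   0, -30,   6]]
Now row reduce the product.
R2 ← R2 − (3/7)·R1: [0, -6/7, -54/7, 6/7]
2 nonzero rows, so rank(TM) = 2.

2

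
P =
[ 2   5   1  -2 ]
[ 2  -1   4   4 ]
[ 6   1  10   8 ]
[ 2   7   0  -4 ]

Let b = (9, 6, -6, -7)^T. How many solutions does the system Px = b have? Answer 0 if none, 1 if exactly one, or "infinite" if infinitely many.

Row reduce the augmented matrix [P | b].
R2 ← R2 − R1: [0, -6, 3, 6, -3]
R3 ← R3 − (3)·R1: [0, -14, 7, 14, -33]
R4 ← R4 − R1: [0, 2, -1, -2, -16]
R3 ← R3 − (7/3)·R2: [0, 0, 0, 0, -26]
R4 ← R4 + (1/3)·R2: [0, 0, 0, 0, -17]
R4 ← R4 − (17/26)·R3: [0, 0, 0, 0, 0]
The echelon form has 3 nonzero rows; the last pivot sits in the augmented column, so rank(P) = 2 but rank([P|b]) = 3.
Since the ranks differ, the system is inconsistent.
It has no solutions.

0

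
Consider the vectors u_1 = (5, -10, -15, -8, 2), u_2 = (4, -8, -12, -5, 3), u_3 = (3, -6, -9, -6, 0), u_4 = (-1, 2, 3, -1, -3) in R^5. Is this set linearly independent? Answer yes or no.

Form the matrix with these vectors as rows and row reduce.
R2 ← R2 − (4/5)·R1: [0, 0, 0, 7/5, 7/5]
R3 ← R3 − (3/5)·R1: [0, 0, 0, -6/5, -6/5]
R4 ← R4 + (1/5)·R1: [0, 0, 0, -13/5, -13/5]
R3 ← R3 + (6/7)·R2: [0, 0, 0, 0, 0]
R4 ← R4 + (13/7)·R2: [0, 0, 0, 0, 0]
2 nonzero rows, so the 4 vectors span a space of dimension 2.
Since 2 < 4, the vectors are linearly dependent.

no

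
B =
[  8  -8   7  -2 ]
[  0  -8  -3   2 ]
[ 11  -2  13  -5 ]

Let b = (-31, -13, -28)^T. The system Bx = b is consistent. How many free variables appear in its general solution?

Row reduce the augmented matrix [B | b].
R3 ← R3 − (11/8)·R1: [0, 9, 27/8, -9/4, 117/8]
R3 ← R3 + (9/8)·R2: [0, 0, 0, 0, 0]
The echelon form has 2 nonzero rows, and every pivot lies in the first 4 columns, so rank(B) = rank([B|b]) = 2.
The system is consistent.
Free variables = (unknowns) − (rank) = 4 − 2 = 2.

2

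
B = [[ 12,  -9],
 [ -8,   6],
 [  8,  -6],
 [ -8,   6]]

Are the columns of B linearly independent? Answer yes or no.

no

Row reduce B to echelon form.
R2 ← R2 + (2/3)·R1: [0, 0]
R3 ← R3 − (2/3)·R1: [0, 0]
R4 ← R4 + (2/3)·R1: [0, 0]
1 pivot among 2 columns.
Only 1 < 2 pivot columns, so the columns are linearly dependent.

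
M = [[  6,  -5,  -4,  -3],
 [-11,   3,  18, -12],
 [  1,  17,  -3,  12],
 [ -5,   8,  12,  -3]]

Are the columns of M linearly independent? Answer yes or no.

Row reduce M to echelon form.
R2 ← R2 + (11/6)·R1: [0, -37/6, 32/3, -35/2]
R3 ← R3 − (1/6)·R1: [0, 107/6, -7/3, 25/2]
R4 ← R4 + (5/6)·R1: [0, 23/6, 26/3, -11/2]
R3 ← R3 + (107/37)·R2: [0, 0, 1055/37, -1410/37]
R4 ← R4 + (23/37)·R2: [0, 0, 566/37, -606/37]
R4 ← R4 − (566/1055)·R3: [0, 0, 0, 858/211]
4 pivots among 4 columns.
Every column is a pivot column, so the columns are linearly independent.

yes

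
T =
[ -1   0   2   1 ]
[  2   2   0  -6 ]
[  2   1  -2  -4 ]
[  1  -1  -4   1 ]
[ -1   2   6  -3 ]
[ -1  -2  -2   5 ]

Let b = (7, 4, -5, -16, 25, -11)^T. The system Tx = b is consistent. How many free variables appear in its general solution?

Row reduce the augmented matrix [T | b].
R2 ← R2 + (2)·R1: [0, 2, 4, -4, 18]
R3 ← R3 + (2)·R1: [0, 1, 2, -2, 9]
R4 ← R4 + R1: [0, -1, -2, 2, -9]
R5 ← R5 − R1: [0, 2, 4, -4, 18]
R6 ← R6 − R1: [0, -2, -4, 4, -18]
R3 ← R3 − (1/2)·R2: [0, 0, 0, 0, 0]
R4 ← R4 + (1/2)·R2: [0, 0, 0, 0, 0]
R5 ← R5 − R2: [0, 0, 0, 0, 0]
R6 ← R6 + R2: [0, 0, 0, 0, 0]
The echelon form has 2 nonzero rows, and every pivot lies in the first 4 columns, so rank(T) = rank([T|b]) = 2.
The system is consistent.
Free variables = (unknowns) − (rank) = 4 − 2 = 2.

2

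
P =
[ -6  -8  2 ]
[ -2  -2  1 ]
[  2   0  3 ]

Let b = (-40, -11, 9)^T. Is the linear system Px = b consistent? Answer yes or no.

Row reduce the augmented matrix [P | b].
R2 ← R2 − (1/3)·R1: [0, 2/3, 1/3, 7/3]
R3 ← R3 + (1/3)·R1: [0, -8/3, 11/3, -13/3]
R3 ← R3 + (4)·R2: [0, 0, 5, 5]
The echelon form has 3 nonzero rows, and every pivot lies in the first 3 columns, so rank(P) = rank([P|b]) = 3.
The system is consistent.

yes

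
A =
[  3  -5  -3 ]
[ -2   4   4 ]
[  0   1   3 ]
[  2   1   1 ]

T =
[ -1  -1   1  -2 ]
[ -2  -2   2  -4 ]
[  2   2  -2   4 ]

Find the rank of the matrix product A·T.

First compute AT:
[[  1,   1,  -1,   2],
 [  2,   2,  -2,   4],
 [  4,   4,  -4,   8],
 [ -2,  -2,   2,  -4]]
Now row reduce the product.
R2 ← R2 − (2)·R1: [0, 0, 0, 0]
R3 ← R3 − (4)·R1: [0, 0, 0, 0]
R4 ← R4 + (2)·R1: [0, 0, 0, 0]
1 nonzero row, so rank(AT) = 1.

1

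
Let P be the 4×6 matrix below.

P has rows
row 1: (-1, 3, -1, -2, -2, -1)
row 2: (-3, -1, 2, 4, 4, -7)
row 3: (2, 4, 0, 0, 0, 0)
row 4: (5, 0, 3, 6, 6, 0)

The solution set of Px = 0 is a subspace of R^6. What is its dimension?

Row reduce to echelon form.
R2 ← R2 − (3)·R1: [0, -10, 5, 10, 10, -4]
R3 ← R3 + (2)·R1: [0, 10, -2, -4, -4, -2]
R4 ← R4 + (5)·R1: [0, 15, -2, -4, -4, -5]
R3 ← R3 + R2: [0, 0, 3, 6, 6, -6]
R4 ← R4 + (3/2)·R2: [0, 0, 11/2, 11, 11, -11]
R4 ← R4 − (11/6)·R3: [0, 0, 0, 0, 0, 0]
3 nonzero rows, so rank(P) = 3.
P has 6 columns; by rank–nullity, nullity = 6 − 3 = 3.

3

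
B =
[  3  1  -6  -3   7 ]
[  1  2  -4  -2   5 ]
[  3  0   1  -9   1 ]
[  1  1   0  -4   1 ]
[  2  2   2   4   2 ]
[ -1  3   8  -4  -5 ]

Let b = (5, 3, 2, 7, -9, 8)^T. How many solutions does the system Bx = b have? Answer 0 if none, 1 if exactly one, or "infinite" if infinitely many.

Row reduce the augmented matrix [B | b].
R2 ← R2 − (1/3)·R1: [0, 5/3, -2, -1, 8/3, 4/3]
R3 ← R3 − R1: [0, -1, 7, -6, -6, -3]
R4 ← R4 − (1/3)·R1: [0, 2/3, 2, -3, -4/3, 16/3]
R5 ← R5 − (2/3)·R1: [0, 4/3, 6, 6, -8/3, -37/3]
R6 ← R6 + (1/3)·R1: [0, 10/3, 6, -5, -8/3, 29/3]
R3 ← R3 + (3/5)·R2: [0, 0, 29/5, -33/5, -22/5, -11/5]
R4 ← R4 − (2/5)·R2: [0, 0, 14/5, -13/5, -12/5, 24/5]
R5 ← R5 − (4/5)·R2: [0, 0, 38/5, 34/5, -24/5, -67/5]
R6 ← R6 − (2)·R2: [0, 0, 10, -3, -8, 7]
R4 ← R4 − (14/29)·R3: [0, 0, 0, 17/29, -8/29, 170/29]
R5 ← R5 − (38/29)·R3: [0, 0, 0, 448/29, 28/29, -305/29]
R6 ← R6 − (50/29)·R3: [0, 0, 0, 243/29, -12/29, 313/29]
R5 ← R5 − (448/17)·R4: [0, 0, 0, 0, 140/17, -165]
R6 ← R6 − (243/17)·R4: [0, 0, 0, 0, 60/17, -73]
R6 ← R6 − (3/7)·R5: [0, 0, 0, 0, 0, -16/7]
The echelon form has 6 nonzero rows; the last pivot sits in the augmented column, so rank(B) = 5 but rank([B|b]) = 6.
Since the ranks differ, the system is inconsistent.
It has no solutions.

0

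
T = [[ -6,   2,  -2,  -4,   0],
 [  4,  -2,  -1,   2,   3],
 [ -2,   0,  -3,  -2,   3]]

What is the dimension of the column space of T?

2

Row reduce to echelon form.
R2 ← R2 + (2/3)·R1: [0, -2/3, -7/3, -2/3, 3]
R3 ← R3 − (1/3)·R1: [0, -2/3, -7/3, -2/3, 3]
R3 ← R3 − R2: [0, 0, 0, 0, 0]
Echelon form has 2 nonzero rows, so rank(T) = 2.
The column space has dimension equal to the rank: 2.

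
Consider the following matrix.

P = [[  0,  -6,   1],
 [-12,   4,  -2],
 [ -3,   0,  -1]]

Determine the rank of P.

3

Row reduce to echelon form.
Swap R1 ↔ R2
R3 ← R3 − (1/4)·R1: [0, -1, -1/2]
R3 ← R3 − (1/6)·R2: [0, 0, -2/3]
Echelon form has 3 nonzero rows, so rank(P) = 3.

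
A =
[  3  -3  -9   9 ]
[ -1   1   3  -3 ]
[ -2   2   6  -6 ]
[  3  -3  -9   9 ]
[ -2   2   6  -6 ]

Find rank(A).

1

Row reduce to echelon form.
R2 ← R2 + (1/3)·R1: [0, 0, 0, 0]
R3 ← R3 + (2/3)·R1: [0, 0, 0, 0]
R4 ← R4 − R1: [0, 0, 0, 0]
R5 ← R5 + (2/3)·R1: [0, 0, 0, 0]
Echelon form has 1 nonzero row, so rank(A) = 1.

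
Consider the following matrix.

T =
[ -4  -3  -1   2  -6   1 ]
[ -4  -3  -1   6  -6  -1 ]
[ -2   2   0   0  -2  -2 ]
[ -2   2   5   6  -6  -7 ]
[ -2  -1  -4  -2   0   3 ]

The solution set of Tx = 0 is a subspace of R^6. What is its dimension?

Row reduce to echelon form.
R2 ← R2 − R1: [0, 0, 0, 4, 0, -2]
R3 ← R3 − (1/2)·R1: [0, 7/2, 1/2, -1, 1, -5/2]
R4 ← R4 − (1/2)·R1: [0, 7/2, 11/2, 5, -3, -15/2]
R5 ← R5 − (1/2)·R1: [0, 1/2, -7/2, -3, 3, 5/2]
Swap R2 ↔ R3
R4 ← R4 − R2: [0, 0, 5, 6, -4, -5]
R5 ← R5 − (1/7)·R2: [0, 0, -25/7, -20/7, 20/7, 20/7]
Swap R3 ↔ R4
R5 ← R5 + (5/7)·R3: [0, 0, 0, 10/7, 0, -5/7]
R5 ← R5 − (5/14)·R4: [0, 0, 0, 0, 0, 0]
4 nonzero rows, so rank(T) = 4.
T has 6 columns; by rank–nullity, nullity = 6 − 4 = 2.

2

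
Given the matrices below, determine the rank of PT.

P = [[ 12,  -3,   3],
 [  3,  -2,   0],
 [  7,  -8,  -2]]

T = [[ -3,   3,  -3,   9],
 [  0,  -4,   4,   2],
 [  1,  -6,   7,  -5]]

First compute PT:
[[-33,  30, -27,  87],
 [ -9,  17, -17,  23],
 [-23,  65, -67,  57]]
Now row reduce the product.
R2 ← R2 − (3/11)·R1: [0, 97/11, -106/11, -8/11]
R3 ← R3 − (23/33)·R1: [0, 485/11, -530/11, -40/11]
R3 ← R3 − (5)·R2: [0, 0, 0, 0]
2 nonzero rows, so rank(PT) = 2.

2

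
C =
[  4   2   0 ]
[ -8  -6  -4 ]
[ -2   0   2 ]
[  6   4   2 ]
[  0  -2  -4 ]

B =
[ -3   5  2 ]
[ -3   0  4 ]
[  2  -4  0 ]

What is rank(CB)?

2

First compute CB:
[[-18,  20,  16],
 [ 34, -24, -40],
 [ 10, -18,  -4],
 [-26,  22,  28],
 [ -2,  16,  -8]]
Now row reduce the product.
R2 ← R2 + (17/9)·R1: [0, 124/9, -88/9]
R3 ← R3 + (5/9)·R1: [0, -62/9, 44/9]
R4 ← R4 − (13/9)·R1: [0, -62/9, 44/9]
R5 ← R5 − (1/9)·R1: [0, 124/9, -88/9]
R3 ← R3 + (1/2)·R2: [0, 0, 0]
R4 ← R4 + (1/2)·R2: [0, 0, 0]
R5 ← R5 − R2: [0, 0, 0]
2 nonzero rows, so rank(CB) = 2.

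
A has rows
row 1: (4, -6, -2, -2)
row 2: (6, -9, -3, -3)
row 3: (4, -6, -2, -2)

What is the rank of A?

1

Row reduce to echelon form.
R2 ← R2 − (3/2)·R1: [0, 0, 0, 0]
R3 ← R3 − R1: [0, 0, 0, 0]
Echelon form has 1 nonzero row, so rank(A) = 1.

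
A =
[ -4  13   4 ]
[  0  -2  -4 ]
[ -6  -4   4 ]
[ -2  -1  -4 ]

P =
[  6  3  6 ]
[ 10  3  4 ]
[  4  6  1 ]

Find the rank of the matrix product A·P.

First compute AP:
[[122,  51,  32],
 [-36, -30, -12],
 [-60,  -6, -48],
 [-38, -33, -20]]
Now row reduce the product.
R2 ← R2 + (18/61)·R1: [0, -912/61, -156/61]
R3 ← R3 + (30/61)·R1: [0, 1164/61, -1968/61]
R4 ← R4 + (19/61)·R1: [0, -1044/61, -612/61]
R3 ← R3 + (97/76)·R2: [0, 0, -675/19]
R4 ← R4 − (87/76)·R2: [0, 0, -135/19]
R4 ← R4 − (1/5)·R3: [0, 0, 0]
3 nonzero rows, so rank(AP) = 3.

3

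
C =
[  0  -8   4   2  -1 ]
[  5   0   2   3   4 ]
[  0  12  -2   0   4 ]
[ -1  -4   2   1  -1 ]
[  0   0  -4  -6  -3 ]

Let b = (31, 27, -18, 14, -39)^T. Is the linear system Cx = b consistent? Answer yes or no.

yes

Row reduce the augmented matrix [C | b].
Swap R1 ↔ R2
R4 ← R4 + (1/5)·R1: [0, -4, 12/5, 8/5, -1/5, 97/5]
R3 ← R3 + (3/2)·R2: [0, 0, 4, 3, 5/2, 57/2]
R4 ← R4 − (1/2)·R2: [0, 0, 2/5, 3/5, 3/10, 39/10]
R4 ← R4 − (1/10)·R3: [0, 0, 0, 3/10, 1/20, 21/20]
R5 ← R5 + R3: [0, 0, 0, -3, -1/2, -21/2]
R5 ← R5 + (10)·R4: [0, 0, 0, 0, 0, 0]
The echelon form has 4 nonzero rows, and every pivot lies in the first 5 columns, so rank(C) = rank([C|b]) = 4.
The system is consistent.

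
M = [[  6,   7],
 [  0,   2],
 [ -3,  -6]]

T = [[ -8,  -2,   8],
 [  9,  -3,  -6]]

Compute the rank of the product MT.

First compute MT:
[[ 15, -33,   6],
 [ 18,  -6, -12],
 [-30,  24,  12]]
Now row reduce the product.
R2 ← R2 − (6/5)·R1: [0, 168/5, -96/5]
R3 ← R3 + (2)·R1: [0, -42, 24]
R3 ← R3 + (5/4)·R2: [0, 0, 0]
2 nonzero rows, so rank(MT) = 2.

2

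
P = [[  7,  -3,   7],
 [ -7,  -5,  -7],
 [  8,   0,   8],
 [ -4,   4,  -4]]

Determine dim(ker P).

Row reduce to echelon form.
R2 ← R2 + R1: [0, -8, 0]
R3 ← R3 − (8/7)·R1: [0, 24/7, 0]
R4 ← R4 + (4/7)·R1: [0, 16/7, 0]
R3 ← R3 + (3/7)·R2: [0, 0, 0]
R4 ← R4 + (2/7)·R2: [0, 0, 0]
2 nonzero rows, so rank(P) = 2.
P has 3 columns; by rank–nullity, nullity = 3 − 2 = 1.

1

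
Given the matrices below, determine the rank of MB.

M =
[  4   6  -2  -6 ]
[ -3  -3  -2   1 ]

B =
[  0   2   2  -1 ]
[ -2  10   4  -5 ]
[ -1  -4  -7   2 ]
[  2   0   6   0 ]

2

First compute MB:
[[-22,  76,  10, -38],
 [ 10, -28,   2,  14]]
Now row reduce the product.
R2 ← R2 + (5/11)·R1: [0, 72/11, 72/11, -36/11]
2 nonzero rows, so rank(MB) = 2.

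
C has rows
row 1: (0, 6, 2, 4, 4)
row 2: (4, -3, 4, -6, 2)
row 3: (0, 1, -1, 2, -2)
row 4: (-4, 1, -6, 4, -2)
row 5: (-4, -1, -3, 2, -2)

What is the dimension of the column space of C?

Row reduce to echelon form.
Swap R1 ↔ R2
R4 ← R4 + R1: [0, -2, -2, -2, 0]
R5 ← R5 + R1: [0, -4, 1, -4, 0]
R3 ← R3 − (1/6)·R2: [0, 0, -4/3, 4/3, -8/3]
R4 ← R4 + (1/3)·R2: [0, 0, -4/3, -2/3, 4/3]
R5 ← R5 + (2/3)·R2: [0, 0, 7/3, -4/3, 8/3]
R4 ← R4 − R3: [0, 0, 0, -2, 4]
R5 ← R5 + (7/4)·R3: [0, 0, 0, 1, -2]
R5 ← R5 + (1/2)·R4: [0, 0, 0, 0, 0]
Echelon form has 4 nonzero rows, so rank(C) = 4.
The column space has dimension equal to the rank: 4.

4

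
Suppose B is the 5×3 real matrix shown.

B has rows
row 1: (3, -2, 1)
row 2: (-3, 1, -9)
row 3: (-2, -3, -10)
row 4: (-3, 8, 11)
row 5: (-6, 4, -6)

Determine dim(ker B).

Row reduce to echelon form.
R2 ← R2 + R1: [0, -1, -8]
R3 ← R3 + (2/3)·R1: [0, -13/3, -28/3]
R4 ← R4 + R1: [0, 6, 12]
R5 ← R5 + (2)·R1: [0, 0, -4]
R3 ← R3 − (13/3)·R2: [0, 0, 76/3]
R4 ← R4 + (6)·R2: [0, 0, -36]
R4 ← R4 + (27/19)·R3: [0, 0, 0]
R5 ← R5 + (3/19)·R3: [0, 0, 0]
3 nonzero rows, so rank(B) = 3.
B has 3 columns; by rank–nullity, nullity = 3 − 3 = 0.

0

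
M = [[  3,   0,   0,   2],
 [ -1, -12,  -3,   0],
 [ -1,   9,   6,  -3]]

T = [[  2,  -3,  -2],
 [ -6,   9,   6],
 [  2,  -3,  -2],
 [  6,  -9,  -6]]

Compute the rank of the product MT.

1

First compute MT:
[[ 18, -27, -18],
 [ 64, -96, -64],
 [-62,  93,  62]]
Now row reduce the product.
R2 ← R2 − (32/9)·R1: [0, 0, 0]
R3 ← R3 + (31/9)·R1: [0, 0, 0]
1 nonzero row, so rank(MT) = 1.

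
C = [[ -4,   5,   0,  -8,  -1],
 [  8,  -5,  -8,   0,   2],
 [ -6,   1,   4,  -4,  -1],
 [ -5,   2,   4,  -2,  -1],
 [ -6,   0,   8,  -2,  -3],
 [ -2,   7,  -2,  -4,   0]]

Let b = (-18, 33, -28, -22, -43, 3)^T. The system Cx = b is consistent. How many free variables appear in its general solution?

Row reduce the augmented matrix [C | b].
R2 ← R2 + (2)·R1: [0, 5, -8, -16, 0, -3]
R3 ← R3 − (3/2)·R1: [0, -13/2, 4, 8, 1/2, -1]
R4 ← R4 − (5/4)·R1: [0, -17/4, 4, 8, 1/4, 1/2]
R5 ← R5 − (3/2)·R1: [0, -15/2, 8, 10, -3/2, -16]
R6 ← R6 − (1/2)·R1: [0, 9/2, -2, 0, 1/2, 12]
R3 ← R3 + (13/10)·R2: [0, 0, -32/5, -64/5, 1/2, -49/10]
R4 ← R4 + (17/20)·R2: [0, 0, -14/5, -28/5, 1/4, -41/20]
R5 ← R5 + (3/2)·R2: [0, 0, -4, -14, -3/2, -41/2]
R6 ← R6 − (9/10)·R2: [0, 0, 26/5, 72/5, 1/2, 147/10]
R4 ← R4 − (7/16)·R3: [0, 0, 0, 0, 1/32, 3/32]
R5 ← R5 − (5/8)·R3: [0, 0, 0, -6, -29/16, -279/16]
R6 ← R6 + (13/16)·R3: [0, 0, 0, 4, 29/32, 343/32]
Swap R4 ↔ R5
R6 ← R6 + (2/3)·R4: [0, 0, 0, 0, -29/96, -29/32]
R6 ← R6 + (29/3)·R5: [0, 0, 0, 0, 0, 0]
The echelon form has 5 nonzero rows, and every pivot lies in the first 5 columns, so rank(C) = rank([C|b]) = 5.
The system is consistent.
Free variables = (unknowns) − (rank) = 5 − 5 = 0.

0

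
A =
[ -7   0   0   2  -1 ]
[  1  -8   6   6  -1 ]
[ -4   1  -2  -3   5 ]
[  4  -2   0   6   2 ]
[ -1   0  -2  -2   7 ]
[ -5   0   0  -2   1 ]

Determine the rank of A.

4

Row reduce to echelon form.
R2 ← R2 + (1/7)·R1: [0, -8, 6, 44/7, -8/7]
R3 ← R3 − (4/7)·R1: [0, 1, -2, -29/7, 39/7]
R4 ← R4 + (4/7)·R1: [0, -2, 0, 50/7, 10/7]
R5 ← R5 − (1/7)·R1: [0, 0, -2, -16/7, 50/7]
R6 ← R6 − (5/7)·R1: [0, 0, 0, -24/7, 12/7]
R3 ← R3 + (1/8)·R2: [0, 0, -5/4, -47/14, 38/7]
R4 ← R4 − (1/4)·R2: [0, 0, -3/2, 39/7, 12/7]
R4 ← R4 − (6/5)·R3: [0, 0, 0, 48/5, -24/5]
R5 ← R5 − (8/5)·R3: [0, 0, 0, 108/35, -54/35]
R5 ← R5 − (9/28)·R4: [0, 0, 0, 0, 0]
R6 ← R6 + (5/14)·R4: [0, 0, 0, 0, 0]
Echelon form has 4 nonzero rows, so rank(A) = 4.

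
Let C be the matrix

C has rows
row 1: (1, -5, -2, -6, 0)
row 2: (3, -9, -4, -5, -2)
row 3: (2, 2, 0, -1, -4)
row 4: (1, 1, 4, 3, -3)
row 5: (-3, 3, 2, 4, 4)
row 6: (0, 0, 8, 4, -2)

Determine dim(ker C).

1

Row reduce to echelon form.
R2 ← R2 − (3)·R1: [0, 6, 2, 13, -2]
R3 ← R3 − (2)·R1: [0, 12, 4, 11, -4]
R4 ← R4 − R1: [0, 6, 6, 9, -3]
R5 ← R5 + (3)·R1: [0, -12, -4, -14, 4]
R3 ← R3 − (2)·R2: [0, 0, 0, -15, 0]
R4 ← R4 − R2: [0, 0, 4, -4, -1]
R5 ← R5 + (2)·R2: [0, 0, 0, 12, 0]
Swap R3 ↔ R4
R6 ← R6 − (2)·R3: [0, 0, 0, 12, 0]
R5 ← R5 + (4/5)·R4: [0, 0, 0, 0, 0]
R6 ← R6 + (4/5)·R4: [0, 0, 0, 0, 0]
4 nonzero rows, so rank(C) = 4.
C has 5 columns; by rank–nullity, nullity = 5 − 4 = 1.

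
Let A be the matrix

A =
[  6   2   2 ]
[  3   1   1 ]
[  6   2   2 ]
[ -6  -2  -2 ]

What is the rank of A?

Row reduce to echelon form.
R2 ← R2 − (1/2)·R1: [0, 0, 0]
R3 ← R3 − R1: [0, 0, 0]
R4 ← R4 + R1: [0, 0, 0]
Echelon form has 1 nonzero row, so rank(A) = 1.

1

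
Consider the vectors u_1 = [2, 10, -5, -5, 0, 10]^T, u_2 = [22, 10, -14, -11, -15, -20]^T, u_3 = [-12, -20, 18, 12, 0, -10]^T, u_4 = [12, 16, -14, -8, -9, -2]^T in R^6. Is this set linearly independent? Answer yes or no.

Form the matrix with these vectors as rows and row reduce.
R2 ← R2 − (11)·R1: [0, -100, 41, 44, -15, -130]
R3 ← R3 + (6)·R1: [0, 40, -12, -18, 0, 50]
R4 ← R4 − (6)·R1: [0, -44, 16, 22, -9, -62]
R3 ← R3 + (2/5)·R2: [0, 0, 22/5, -2/5, -6, -2]
R4 ← R4 − (11/25)·R2: [0, 0, -51/25, 66/25, -12/5, -24/5]
R4 ← R4 + (51/110)·R3: [0, 0, 0, 27/11, -57/11, -63/11]
4 nonzero rows, so the 4 vectors span a space of dimension 4.
Since 4 = 4, the vectors are linearly independent.

yes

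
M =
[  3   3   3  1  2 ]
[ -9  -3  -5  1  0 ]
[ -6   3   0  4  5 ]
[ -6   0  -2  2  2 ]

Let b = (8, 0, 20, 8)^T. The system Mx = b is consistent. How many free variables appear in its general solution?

3

Row reduce the augmented matrix [M | b].
R2 ← R2 + (3)·R1: [0, 6, 4, 4, 6, 24]
R3 ← R3 + (2)·R1: [0, 9, 6, 6, 9, 36]
R4 ← R4 + (2)·R1: [0, 6, 4, 4, 6, 24]
R3 ← R3 − (3/2)·R2: [0, 0, 0, 0, 0, 0]
R4 ← R4 − R2: [0, 0, 0, 0, 0, 0]
The echelon form has 2 nonzero rows, and every pivot lies in the first 5 columns, so rank(M) = rank([M|b]) = 2.
The system is consistent.
Free variables = (unknowns) − (rank) = 5 − 2 = 3.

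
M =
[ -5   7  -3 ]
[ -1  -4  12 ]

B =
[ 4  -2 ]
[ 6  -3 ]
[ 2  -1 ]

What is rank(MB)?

1

First compute MB:
[[ 16,  -8],
 [ -4,   2]]
Now row reduce the product.
R2 ← R2 + (1/4)·R1: [0, 0]
1 nonzero row, so rank(MB) = 1.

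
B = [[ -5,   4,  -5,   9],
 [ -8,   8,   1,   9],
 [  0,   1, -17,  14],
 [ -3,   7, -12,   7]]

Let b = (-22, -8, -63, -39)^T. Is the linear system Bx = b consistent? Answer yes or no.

Row reduce the augmented matrix [B | b].
R2 ← R2 − (8/5)·R1: [0, 8/5, 9, -27/5, 136/5]
R4 ← R4 − (3/5)·R1: [0, 23/5, -9, 8/5, -129/5]
R3 ← R3 − (5/8)·R2: [0, 0, -181/8, 139/8, -80]
R4 ← R4 − (23/8)·R2: [0, 0, -279/8, 137/8, -104]
R4 ← R4 − (279/181)·R3: [0, 0, 0, -1748/181, 3496/181]
The echelon form has 4 nonzero rows, and every pivot lies in the first 4 columns, so rank(B) = rank([B|b]) = 4.
The system is consistent.

yes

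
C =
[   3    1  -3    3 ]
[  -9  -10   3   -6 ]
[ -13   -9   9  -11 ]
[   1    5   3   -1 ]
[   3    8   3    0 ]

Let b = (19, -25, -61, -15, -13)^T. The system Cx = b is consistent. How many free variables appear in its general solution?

Row reduce the augmented matrix [C | b].
R2 ← R2 + (3)·R1: [0, -7, -6, 3, 32]
R3 ← R3 + (13/3)·R1: [0, -14/3, -4, 2, 64/3]
R4 ← R4 − (1/3)·R1: [0, 14/3, 4, -2, -64/3]
R5 ← R5 − R1: [0, 7, 6, -3, -32]
R3 ← R3 − (2/3)·R2: [0, 0, 0, 0, 0]
R4 ← R4 + (2/3)·R2: [0, 0, 0, 0, 0]
R5 ← R5 + R2: [0, 0, 0, 0, 0]
The echelon form has 2 nonzero rows, and every pivot lies in the first 4 columns, so rank(C) = rank([C|b]) = 2.
The system is consistent.
Free variables = (unknowns) − (rank) = 4 − 2 = 2.

2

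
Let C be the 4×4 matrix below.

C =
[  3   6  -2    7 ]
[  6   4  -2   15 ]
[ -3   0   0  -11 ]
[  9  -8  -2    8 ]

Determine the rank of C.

3

Row reduce to echelon form.
R2 ← R2 − (2)·R1: [0, -8, 2, 1]
R3 ← R3 + R1: [0, 6, -2, -4]
R4 ← R4 − (3)·R1: [0, -26, 4, -13]
R3 ← R3 + (3/4)·R2: [0, 0, -1/2, -13/4]
R4 ← R4 − (13/4)·R2: [0, 0, -5/2, -65/4]
R4 ← R4 − (5)·R3: [0, 0, 0, 0]
Echelon form has 3 nonzero rows, so rank(C) = 3.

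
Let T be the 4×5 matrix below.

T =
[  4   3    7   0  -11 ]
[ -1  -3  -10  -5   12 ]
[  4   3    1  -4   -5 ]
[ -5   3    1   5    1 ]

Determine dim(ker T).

Row reduce to echelon form.
R2 ← R2 + (1/4)·R1: [0, -9/4, -33/4, -5, 37/4]
R3 ← R3 − R1: [0, 0, -6, -4, 6]
R4 ← R4 + (5/4)·R1: [0, 27/4, 39/4, 5, -51/4]
R4 ← R4 + (3)·R2: [0, 0, -15, -10, 15]
R4 ← R4 − (5/2)·R3: [0, 0, 0, 0, 0]
3 nonzero rows, so rank(T) = 3.
T has 5 columns; by rank–nullity, nullity = 5 − 3 = 2.

2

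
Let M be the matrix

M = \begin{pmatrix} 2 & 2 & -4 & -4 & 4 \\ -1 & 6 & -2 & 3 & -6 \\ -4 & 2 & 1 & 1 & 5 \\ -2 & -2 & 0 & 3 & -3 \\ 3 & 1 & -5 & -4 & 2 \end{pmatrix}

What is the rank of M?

4

Row reduce to echelon form.
R2 ← R2 + (1/2)·R1: [0, 7, -4, 1, -4]
R3 ← R3 + (2)·R1: [0, 6, -7, -7, 13]
R4 ← R4 + R1: [0, 0, -4, -1, 1]
R5 ← R5 − (3/2)·R1: [0, -2, 1, 2, -4]
R3 ← R3 − (6/7)·R2: [0, 0, -25/7, -55/7, 115/7]
R5 ← R5 + (2/7)·R2: [0, 0, -1/7, 16/7, -36/7]
R4 ← R4 − (28/25)·R3: [0, 0, 0, 39/5, -87/5]
R5 ← R5 − (1/25)·R3: [0, 0, 0, 13/5, -29/5]
R5 ← R5 − (1/3)·R4: [0, 0, 0, 0, 0]
Echelon form has 4 nonzero rows, so rank(M) = 4.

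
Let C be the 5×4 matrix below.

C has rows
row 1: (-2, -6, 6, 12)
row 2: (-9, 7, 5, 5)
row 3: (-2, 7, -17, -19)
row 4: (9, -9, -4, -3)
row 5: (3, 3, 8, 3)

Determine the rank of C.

Row reduce to echelon form.
R2 ← R2 − (9/2)·R1: [0, 34, -22, -49]
R3 ← R3 − R1: [0, 13, -23, -31]
R4 ← R4 + (9/2)·R1: [0, -36, 23, 51]
R5 ← R5 + (3/2)·R1: [0, -6, 17, 21]
R3 ← R3 − (13/34)·R2: [0, 0, -248/17, -417/34]
R4 ← R4 + (18/17)·R2: [0, 0, -5/17, -15/17]
R5 ← R5 + (3/17)·R2: [0, 0, 223/17, 210/17]
R4 ← R4 − (5/248)·R3: [0, 0, 0, -315/496]
R5 ← R5 + (223/248)·R3: [0, 0, 0, 657/496]
R5 ← R5 + (73/35)·R4: [0, 0, 0, 0]
Echelon form has 4 nonzero rows, so rank(C) = 4.

4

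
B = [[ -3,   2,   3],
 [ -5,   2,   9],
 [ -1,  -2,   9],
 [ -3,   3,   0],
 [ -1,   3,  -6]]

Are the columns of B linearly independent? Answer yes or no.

Row reduce B to echelon form.
R2 ← R2 − (5/3)·R1: [0, -4/3, 4]
R3 ← R3 − (1/3)·R1: [0, -8/3, 8]
R4 ← R4 − R1: [0, 1, -3]
R5 ← R5 − (1/3)·R1: [0, 7/3, -7]
R3 ← R3 − (2)·R2: [0, 0, 0]
R4 ← R4 + (3/4)·R2: [0, 0, 0]
R5 ← R5 + (7/4)·R2: [0, 0, 0]
2 pivots among 3 columns.
Only 2 < 3 pivot columns, so the columns are linearly dependent.

no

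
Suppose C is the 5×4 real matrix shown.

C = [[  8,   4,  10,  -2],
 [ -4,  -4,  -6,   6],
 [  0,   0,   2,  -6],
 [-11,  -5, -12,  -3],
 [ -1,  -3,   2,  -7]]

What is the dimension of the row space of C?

3

Row reduce to echelon form.
R2 ← R2 + (1/2)·R1: [0, -2, -1, 5]
R4 ← R4 + (11/8)·R1: [0, 1/2, 7/4, -23/4]
R5 ← R5 + (1/8)·R1: [0, -5/2, 13/4, -29/4]
R4 ← R4 + (1/4)·R2: [0, 0, 3/2, -9/2]
R5 ← R5 − (5/4)·R2: [0, 0, 9/2, -27/2]
R4 ← R4 − (3/4)·R3: [0, 0, 0, 0]
R5 ← R5 − (9/4)·R3: [0, 0, 0, 0]
Echelon form has 3 nonzero rows, so rank(C) = 3.
The row space has dimension equal to the rank: 3.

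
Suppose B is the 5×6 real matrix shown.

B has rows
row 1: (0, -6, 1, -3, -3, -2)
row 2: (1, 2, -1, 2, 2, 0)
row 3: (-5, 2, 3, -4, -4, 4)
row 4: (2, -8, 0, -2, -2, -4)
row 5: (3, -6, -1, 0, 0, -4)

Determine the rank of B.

2

Row reduce to echelon form.
Swap R1 ↔ R2
R3 ← R3 + (5)·R1: [0, 12, -2, 6, 6, 4]
R4 ← R4 − (2)·R1: [0, -12, 2, -6, -6, -4]
R5 ← R5 − (3)·R1: [0, -12, 2, -6, -6, -4]
R3 ← R3 + (2)·R2: [0, 0, 0, 0, 0, 0]
R4 ← R4 − (2)·R2: [0, 0, 0, 0, 0, 0]
R5 ← R5 − (2)·R2: [0, 0, 0, 0, 0, 0]
Echelon form has 2 nonzero rows, so rank(B) = 2.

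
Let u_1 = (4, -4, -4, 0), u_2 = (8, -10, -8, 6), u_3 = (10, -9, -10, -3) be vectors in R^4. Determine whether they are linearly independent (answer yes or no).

Form the matrix with these vectors as rows and row reduce.
R2 ← R2 − (2)·R1: [0, -2, 0, 6]
R3 ← R3 − (5/2)·R1: [0, 1, 0, -3]
R3 ← R3 + (1/2)·R2: [0, 0, 0, 0]
2 nonzero rows, so the 3 vectors span a space of dimension 2.
Since 2 < 3, the vectors are linearly dependent.

no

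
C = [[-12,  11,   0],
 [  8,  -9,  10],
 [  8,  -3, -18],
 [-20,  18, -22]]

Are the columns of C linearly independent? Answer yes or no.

Row reduce C to echelon form.
R2 ← R2 + (2/3)·R1: [0, -5/3, 10]
R3 ← R3 + (2/3)·R1: [0, 13/3, -18]
R4 ← R4 − (5/3)·R1: [0, -1/3, -22]
R3 ← R3 + (13/5)·R2: [0, 0, 8]
R4 ← R4 − (1/5)·R2: [0, 0, -24]
R4 ← R4 + (3)·R3: [0, 0, 0]
3 pivots among 3 columns.
Every column is a pivot column, so the columns are linearly independent.

yes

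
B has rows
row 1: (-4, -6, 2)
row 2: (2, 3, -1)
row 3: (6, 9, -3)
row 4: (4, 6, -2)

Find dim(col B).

1

Row reduce to echelon form.
R2 ← R2 + (1/2)·R1: [0, 0, 0]
R3 ← R3 + (3/2)·R1: [0, 0, 0]
R4 ← R4 + R1: [0, 0, 0]
Echelon form has 1 nonzero row, so rank(B) = 1.
The column space has dimension equal to the rank: 1.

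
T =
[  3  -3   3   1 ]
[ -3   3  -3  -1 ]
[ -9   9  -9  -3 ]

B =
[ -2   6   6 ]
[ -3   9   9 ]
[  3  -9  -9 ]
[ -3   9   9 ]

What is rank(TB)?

1

First compute TB:
[[  9, -27, -27],
 [ -9,  27,  27],
 [-27,  81,  81]]
Now row reduce the product.
R2 ← R2 + R1: [0, 0, 0]
R3 ← R3 + (3)·R1: [0, 0, 0]
1 nonzero row, so rank(TB) = 1.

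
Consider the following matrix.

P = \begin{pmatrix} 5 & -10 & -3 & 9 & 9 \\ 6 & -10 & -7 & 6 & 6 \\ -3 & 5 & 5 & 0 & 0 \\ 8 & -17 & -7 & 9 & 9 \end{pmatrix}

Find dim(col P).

3

Row reduce to echelon form.
R2 ← R2 − (6/5)·R1: [0, 2, -17/5, -24/5, -24/5]
R3 ← R3 + (3/5)·R1: [0, -1, 16/5, 27/5, 27/5]
R4 ← R4 − (8/5)·R1: [0, -1, -11/5, -27/5, -27/5]
R3 ← R3 + (1/2)·R2: [0, 0, 3/2, 3, 3]
R4 ← R4 + (1/2)·R2: [0, 0, -39/10, -39/5, -39/5]
R4 ← R4 + (13/5)·R3: [0, 0, 0, 0, 0]
Echelon form has 3 nonzero rows, so rank(P) = 3.
The column space has dimension equal to the rank: 3.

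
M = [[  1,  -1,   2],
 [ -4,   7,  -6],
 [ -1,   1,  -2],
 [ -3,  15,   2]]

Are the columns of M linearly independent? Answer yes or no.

no

Row reduce M to echelon form.
R2 ← R2 + (4)·R1: [0, 3, 2]
R3 ← R3 + R1: [0, 0, 0]
R4 ← R4 + (3)·R1: [0, 12, 8]
R4 ← R4 − (4)·R2: [0, 0, 0]
2 pivots among 3 columns.
Only 2 < 3 pivot columns, so the columns are linearly dependent.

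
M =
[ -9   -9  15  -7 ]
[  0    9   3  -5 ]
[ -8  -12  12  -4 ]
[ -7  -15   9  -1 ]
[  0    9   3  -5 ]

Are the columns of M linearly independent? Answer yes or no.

Row reduce M to echelon form.
R3 ← R3 − (8/9)·R1: [0, -4, -4/3, 20/9]
R4 ← R4 − (7/9)·R1: [0, -8, -8/3, 40/9]
R3 ← R3 + (4/9)·R2: [0, 0, 0, 0]
R4 ← R4 + (8/9)·R2: [0, 0, 0, 0]
R5 ← R5 − R2: [0, 0, 0, 0]
2 pivots among 4 columns.
Only 2 < 4 pivot columns, so the columns are linearly dependent.

no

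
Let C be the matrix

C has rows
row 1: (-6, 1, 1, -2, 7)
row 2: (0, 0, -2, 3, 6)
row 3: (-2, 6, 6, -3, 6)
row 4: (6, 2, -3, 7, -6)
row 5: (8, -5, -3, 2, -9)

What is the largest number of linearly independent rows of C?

Row reduce to echelon form.
R3 ← R3 − (1/3)·R1: [0, 17/3, 17/3, -7/3, 11/3]
R4 ← R4 + R1: [0, 3, -2, 5, 1]
R5 ← R5 + (4/3)·R1: [0, -11/3, -5/3, -2/3, 1/3]
Swap R2 ↔ R3
R4 ← R4 − (9/17)·R2: [0, 0, -5, 106/17, -16/17]
R5 ← R5 + (11/17)·R2: [0, 0, 2, -37/17, 46/17]
R4 ← R4 − (5/2)·R3: [0, 0, 0, -43/34, -271/17]
R5 ← R5 + R3: [0, 0, 0, 14/17, 148/17]
R5 ← R5 + (28/43)·R4: [0, 0, 0, 0, -72/43]
Echelon form has 5 nonzero rows, so rank(C) = 5.
The rank gives the maximum number of linearly independent rows: 5.

5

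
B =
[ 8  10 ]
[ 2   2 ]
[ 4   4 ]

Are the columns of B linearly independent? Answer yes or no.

yes

Row reduce B to echelon form.
R2 ← R2 − (1/4)·R1: [0, -1/2]
R3 ← R3 − (1/2)·R1: [0, -1]
R3 ← R3 − (2)·R2: [0, 0]
2 pivots among 2 columns.
Every column is a pivot column, so the columns are linearly independent.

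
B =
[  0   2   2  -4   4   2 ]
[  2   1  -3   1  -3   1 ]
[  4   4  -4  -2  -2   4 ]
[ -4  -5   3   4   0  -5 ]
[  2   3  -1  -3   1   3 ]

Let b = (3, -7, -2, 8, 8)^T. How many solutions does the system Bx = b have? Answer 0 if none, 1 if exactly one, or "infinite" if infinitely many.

0

Row reduce the augmented matrix [B | b].
Swap R1 ↔ R2
R3 ← R3 − (2)·R1: [0, 2, 2, -4, 4, 2, 12]
R4 ← R4 + (2)·R1: [0, -3, -3, 6, -6, -3, -6]
R5 ← R5 − R1: [0, 2, 2, -4, 4, 2, 15]
R3 ← R3 − R2: [0, 0, 0, 0, 0, 0, 9]
R4 ← R4 + (3/2)·R2: [0, 0, 0, 0, 0, 0, -3/2]
R5 ← R5 − R2: [0, 0, 0, 0, 0, 0, 12]
R4 ← R4 + (1/6)·R3: [0, 0, 0, 0, 0, 0, 0]
R5 ← R5 − (4/3)·R3: [0, 0, 0, 0, 0, 0, 0]
The echelon form has 3 nonzero rows; the last pivot sits in the augmented column, so rank(B) = 2 but rank([B|b]) = 3.
Since the ranks differ, the system is inconsistent.
It has no solutions.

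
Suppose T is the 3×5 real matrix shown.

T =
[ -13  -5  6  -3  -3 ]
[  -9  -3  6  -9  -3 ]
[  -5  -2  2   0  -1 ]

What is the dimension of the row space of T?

2

Row reduce to echelon form.
R2 ← R2 − (9/13)·R1: [0, 6/13, 24/13, -90/13, -12/13]
R3 ← R3 − (5/13)·R1: [0, -1/13, -4/13, 15/13, 2/13]
R3 ← R3 + (1/6)·R2: [0, 0, 0, 0, 0]
Echelon form has 2 nonzero rows, so rank(T) = 2.
The row space has dimension equal to the rank: 2.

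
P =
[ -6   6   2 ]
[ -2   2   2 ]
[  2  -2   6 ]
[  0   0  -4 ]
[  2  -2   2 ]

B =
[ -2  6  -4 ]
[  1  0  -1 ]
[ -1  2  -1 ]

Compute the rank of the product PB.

1

First compute PB:
[[ 16, -32,  16],
 [  4,  -8,   4],
 [-12,  24, -12],
 [  4,  -8,   4],
 [ -8,  16,  -8]]
Now row reduce the product.
R2 ← R2 − (1/4)·R1: [0, 0, 0]
R3 ← R3 + (3/4)·R1: [0, 0, 0]
R4 ← R4 − (1/4)·R1: [0, 0, 0]
R5 ← R5 + (1/2)·R1: [0, 0, 0]
1 nonzero row, so rank(PB) = 1.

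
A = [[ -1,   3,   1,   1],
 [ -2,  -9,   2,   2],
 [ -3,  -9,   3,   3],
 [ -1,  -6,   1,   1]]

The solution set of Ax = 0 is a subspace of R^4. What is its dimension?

Row reduce to echelon form.
R2 ← R2 − (2)·R1: [0, -15, 0, 0]
R3 ← R3 − (3)·R1: [0, -18, 0, 0]
R4 ← R4 − R1: [0, -9, 0, 0]
R3 ← R3 − (6/5)·R2: [0, 0, 0, 0]
R4 ← R4 − (3/5)·R2: [0, 0, 0, 0]
2 nonzero rows, so rank(A) = 2.
A has 4 columns; by rank–nullity, nullity = 4 − 2 = 2.

2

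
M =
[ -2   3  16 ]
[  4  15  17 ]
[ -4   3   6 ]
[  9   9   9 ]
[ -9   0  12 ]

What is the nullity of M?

0

Row reduce to echelon form.
R2 ← R2 + (2)·R1: [0, 21, 49]
R3 ← R3 − (2)·R1: [0, -3, -26]
R4 ← R4 + (9/2)·R1: [0, 45/2, 81]
R5 ← R5 − (9/2)·R1: [0, -27/2, -60]
R3 ← R3 + (1/7)·R2: [0, 0, -19]
R4 ← R4 − (15/14)·R2: [0, 0, 57/2]
R5 ← R5 + (9/14)·R2: [0, 0, -57/2]
R4 ← R4 + (3/2)·R3: [0, 0, 0]
R5 ← R5 − (3/2)·R3: [0, 0, 0]
3 nonzero rows, so rank(M) = 3.
M has 3 columns; by rank–nullity, nullity = 3 − 3 = 0.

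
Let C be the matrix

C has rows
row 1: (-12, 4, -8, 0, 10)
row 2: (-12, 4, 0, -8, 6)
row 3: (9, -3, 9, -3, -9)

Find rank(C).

Row reduce to echelon form.
R2 ← R2 − R1: [0, 0, 8, -8, -4]
R3 ← R3 + (3/4)·R1: [0, 0, 3, -3, -3/2]
R3 ← R3 − (3/8)·R2: [0, 0, 0, 0, 0]
Echelon form has 2 nonzero rows, so rank(C) = 2.

2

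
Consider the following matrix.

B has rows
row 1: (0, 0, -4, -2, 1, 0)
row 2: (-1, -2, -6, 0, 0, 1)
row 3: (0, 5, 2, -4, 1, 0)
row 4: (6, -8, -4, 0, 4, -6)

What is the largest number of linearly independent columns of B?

3

Row reduce to echelon form.
Swap R1 ↔ R2
R4 ← R4 + (6)·R1: [0, -20, -40, 0, 4, 0]
Swap R2 ↔ R3
R4 ← R4 + (4)·R2: [0, 0, -32, -16, 8, 0]
R4 ← R4 − (8)·R3: [0, 0, 0, 0, 0, 0]
Echelon form has 3 nonzero rows, so rank(B) = 3.
The rank gives the maximum number of linearly independent columns: 3.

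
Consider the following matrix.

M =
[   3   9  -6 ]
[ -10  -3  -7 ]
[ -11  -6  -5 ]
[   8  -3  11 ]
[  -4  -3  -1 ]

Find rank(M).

Row reduce to echelon form.
R2 ← R2 + (10/3)·R1: [0, 27, -27]
R3 ← R3 + (11/3)·R1: [0, 27, -27]
R4 ← R4 − (8/3)·R1: [0, -27, 27]
R5 ← R5 + (4/3)·R1: [0, 9, -9]
R3 ← R3 − R2: [0, 0, 0]
R4 ← R4 + R2: [0, 0, 0]
R5 ← R5 − (1/3)·R2: [0, 0, 0]
Echelon form has 2 nonzero rows, so rank(M) = 2.

2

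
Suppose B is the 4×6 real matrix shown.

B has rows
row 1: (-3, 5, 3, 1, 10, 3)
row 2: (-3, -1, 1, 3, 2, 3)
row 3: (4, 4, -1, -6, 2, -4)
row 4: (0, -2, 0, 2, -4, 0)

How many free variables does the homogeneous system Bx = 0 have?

3

Row reduce to echelon form.
R2 ← R2 − R1: [0, -6, -2, 2, -8, 0]
R3 ← R3 + (4/3)·R1: [0, 32/3, 3, -14/3, 46/3, 0]
R3 ← R3 + (16/9)·R2: [0, 0, -5/9, -10/9, 10/9, 0]
R4 ← R4 − (1/3)·R2: [0, 0, 2/3, 4/3, -4/3, 0]
R4 ← R4 + (6/5)·R3: [0, 0, 0, 0, 0, 0]
3 nonzero rows, so rank(B) = 3.
B has 6 columns; by rank–nullity, nullity = 6 − 3 = 3.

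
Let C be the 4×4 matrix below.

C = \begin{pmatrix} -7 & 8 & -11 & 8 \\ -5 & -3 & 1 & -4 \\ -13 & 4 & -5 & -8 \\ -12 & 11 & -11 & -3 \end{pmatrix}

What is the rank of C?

4

Row reduce to echelon form.
R2 ← R2 − (5/7)·R1: [0, -61/7, 62/7, -68/7]
R3 ← R3 − (13/7)·R1: [0, -76/7, 108/7, -160/7]
R4 ← R4 − (12/7)·R1: [0, -19/7, 55/7, -117/7]
R3 ← R3 − (76/61)·R2: [0, 0, 268/61, -656/61]
R4 ← R4 − (19/61)·R2: [0, 0, 311/61, -835/61]
R4 ← R4 − (311/268)·R3: [0, 0, 0, -81/67]
Echelon form has 4 nonzero rows, so rank(C) = 4.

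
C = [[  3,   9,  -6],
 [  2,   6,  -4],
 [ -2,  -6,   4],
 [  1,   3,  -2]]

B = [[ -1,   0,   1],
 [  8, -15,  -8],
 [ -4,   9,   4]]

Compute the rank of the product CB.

First compute CB:
[[ 93, -189, -93],
 [ 62, -126, -62],
 [-62, 126,  62],
 [ 31, -63, -31]]
Now row reduce the product.
R2 ← R2 − (2/3)·R1: [0, 0, 0]
R3 ← R3 + (2/3)·R1: [0, 0, 0]
R4 ← R4 − (1/3)·R1: [0, 0, 0]
1 nonzero row, so rank(CB) = 1.

1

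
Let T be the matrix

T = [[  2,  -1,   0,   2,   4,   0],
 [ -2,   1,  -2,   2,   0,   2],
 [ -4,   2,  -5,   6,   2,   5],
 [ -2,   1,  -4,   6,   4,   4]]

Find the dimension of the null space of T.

4

Row reduce to echelon form.
R2 ← R2 + R1: [0, 0, -2, 4, 4, 2]
R3 ← R3 + (2)·R1: [0, 0, -5, 10, 10, 5]
R4 ← R4 + R1: [0, 0, -4, 8, 8, 4]
R3 ← R3 − (5/2)·R2: [0, 0, 0, 0, 0, 0]
R4 ← R4 − (2)·R2: [0, 0, 0, 0, 0, 0]
2 nonzero rows, so rank(T) = 2.
T has 6 columns; by rank–nullity, nullity = 6 − 2 = 4.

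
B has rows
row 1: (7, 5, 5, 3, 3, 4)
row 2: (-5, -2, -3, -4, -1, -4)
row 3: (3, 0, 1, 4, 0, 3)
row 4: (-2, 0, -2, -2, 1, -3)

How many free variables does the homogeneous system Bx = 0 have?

Row reduce to echelon form.
R2 ← R2 + (5/7)·R1: [0, 11/7, 4/7, -13/7, 8/7, -8/7]
R3 ← R3 − (3/7)·R1: [0, -15/7, -8/7, 19/7, -9/7, 9/7]
R4 ← R4 + (2/7)·R1: [0, 10/7, -4/7, -8/7, 13/7, -13/7]
R3 ← R3 + (15/11)·R2: [0, 0, -4/11, 2/11, 3/11, -3/11]
R4 ← R4 − (10/11)·R2: [0, 0, -12/11, 6/11, 9/11, -9/11]
R4 ← R4 − (3)·R3: [0, 0, 0, 0, 0, 0]
3 nonzero rows, so rank(B) = 3.
B has 6 columns; by rank–nullity, nullity = 6 − 3 = 3.

3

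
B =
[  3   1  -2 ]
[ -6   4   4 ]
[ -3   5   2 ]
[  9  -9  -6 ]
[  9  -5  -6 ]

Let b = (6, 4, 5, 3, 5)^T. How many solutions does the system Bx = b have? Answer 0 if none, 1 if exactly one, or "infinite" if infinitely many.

0

Row reduce the augmented matrix [B | b].
R2 ← R2 + (2)·R1: [0, 6, 0, 16]
R3 ← R3 + R1: [0, 6, 0, 11]
R4 ← R4 − (3)·R1: [0, -12, 0, -15]
R5 ← R5 − (3)·R1: [0, -8, 0, -13]
R3 ← R3 − R2: [0, 0, 0, -5]
R4 ← R4 + (2)·R2: [0, 0, 0, 17]
R5 ← R5 + (4/3)·R2: [0, 0, 0, 25/3]
R4 ← R4 + (17/5)·R3: [0, 0, 0, 0]
R5 ← R5 + (5/3)·R3: [0, 0, 0, 0]
The echelon form has 3 nonzero rows; the last pivot sits in the augmented column, so rank(B) = 2 but rank([B|b]) = 3.
Since the ranks differ, the system is inconsistent.
It has no solutions.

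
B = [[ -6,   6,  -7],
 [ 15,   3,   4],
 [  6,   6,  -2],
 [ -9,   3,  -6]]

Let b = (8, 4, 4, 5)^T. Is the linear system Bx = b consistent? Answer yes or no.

no

Row reduce the augmented matrix [B | b].
R2 ← R2 + (5/2)·R1: [0, 18, -27/2, 24]
R3 ← R3 + R1: [0, 12, -9, 12]
R4 ← R4 − (3/2)·R1: [0, -6, 9/2, -7]
R3 ← R3 − (2/3)·R2: [0, 0, 0, -4]
R4 ← R4 + (1/3)·R2: [0, 0, 0, 1]
R4 ← R4 + (1/4)·R3: [0, 0, 0, 0]
The echelon form has 3 nonzero rows; the last pivot sits in the augmented column, so rank(B) = 2 but rank([B|b]) = 3.
Since the ranks differ, the system is inconsistent.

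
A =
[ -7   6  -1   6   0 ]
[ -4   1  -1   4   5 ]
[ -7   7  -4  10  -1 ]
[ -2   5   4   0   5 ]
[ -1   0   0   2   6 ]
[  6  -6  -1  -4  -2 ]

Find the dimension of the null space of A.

Row reduce to echelon form.
R2 ← R2 − (4/7)·R1: [0, -17/7, -3/7, 4/7, 5]
R3 ← R3 − R1: [0, 1, -3, 4, -1]
R4 ← R4 − (2/7)·R1: [0, 23/7, 30/7, -12/7, 5]
R5 ← R5 − (1/7)·R1: [0, -6/7, 1/7, 8/7, 6]
R6 ← R6 + (6/7)·R1: [0, -6/7, -13/7, 8/7, -2]
R3 ← R3 + (7/17)·R2: [0, 0, -54/17, 72/17, 18/17]
R4 ← R4 + (23/17)·R2: [0, 0, 63/17, -16/17, 200/17]
R5 ← R5 − (6/17)·R2: [0, 0, 5/17, 16/17, 72/17]
R6 ← R6 − (6/17)·R2: [0, 0, -29/17, 16/17, -64/17]
R4 ← R4 + (7/6)·R3: [0, 0, 0, 4, 13]
R5 ← R5 + (5/54)·R3: [0, 0, 0, 4/3, 13/3]
R6 ← R6 − (29/54)·R3: [0, 0, 0, -4/3, -13/3]
R5 ← R5 − (1/3)·R4: [0, 0, 0, 0, 0]
R6 ← R6 + (1/3)·R4: [0, 0, 0, 0, 0]
4 nonzero rows, so rank(A) = 4.
A has 5 columns; by rank–nullity, nullity = 5 − 4 = 1.

1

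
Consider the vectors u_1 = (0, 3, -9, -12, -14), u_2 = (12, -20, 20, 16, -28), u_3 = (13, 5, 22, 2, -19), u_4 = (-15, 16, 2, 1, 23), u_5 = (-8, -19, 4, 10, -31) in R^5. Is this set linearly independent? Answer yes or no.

Form the matrix with these vectors as rows and row reduce.
Swap R1 ↔ R2
R3 ← R3 − (13/12)·R1: [0, 80/3, 1/3, -46/3, 34/3]
R4 ← R4 + (5/4)·R1: [0, -9, 27, 21, -12]
R5 ← R5 + (2/3)·R1: [0, -97/3, 52/3, 62/3, -149/3]
R3 ← R3 − (80/9)·R2: [0, 0, 241/3, 274/3, 1222/9]
R4 ← R4 + (3)·R2: [0, 0, 0, -15, -54]
R5 ← R5 + (97/9)·R2: [0, 0, -239/3, -326/3, -1805/9]
R5 ← R5 + (239/241)·R3: [0, 0, 0, -4360/241, -15883/241]
R5 ← R5 − (872/723)·R4: [0, 0, 0, 0, -187/241]
5 nonzero rows, so the 5 vectors span a space of dimension 5.
Since 5 = 5, the vectors are linearly independent.

yes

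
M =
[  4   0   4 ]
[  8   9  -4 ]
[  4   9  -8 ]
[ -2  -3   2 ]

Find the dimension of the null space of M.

Row reduce to echelon form.
R2 ← R2 − (2)·R1: [0, 9, -12]
R3 ← R3 − R1: [0, 9, -12]
R4 ← R4 + (1/2)·R1: [0, -3, 4]
R3 ← R3 − R2: [0, 0, 0]
R4 ← R4 + (1/3)·R2: [0, 0, 0]
2 nonzero rows, so rank(M) = 2.
M has 3 columns; by rank–nullity, nullity = 3 − 2 = 1.

1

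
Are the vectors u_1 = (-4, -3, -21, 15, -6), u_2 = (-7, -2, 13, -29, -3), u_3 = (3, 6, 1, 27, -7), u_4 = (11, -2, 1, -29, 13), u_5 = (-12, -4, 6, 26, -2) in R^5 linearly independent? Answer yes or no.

yes

Form the matrix with these vectors as rows and row reduce.
R2 ← R2 − (7/4)·R1: [0, 13/4, 199/4, -221/4, 15/2]
R3 ← R3 + (3/4)·R1: [0, 15/4, -59/4, 153/4, -23/2]
R4 ← R4 + (11/4)·R1: [0, -41/4, -227/4, 49/4, -7/2]
R5 ← R5 − (3)·R1: [0, 5, 69, -19, 16]
R3 ← R3 − (15/13)·R2: [0, 0, -938/13, 102, -262/13]
R4 ← R4 + (41/13)·R2: [0, 0, 1302/13, -162, 262/13]
R5 ← R5 − (20/13)·R2: [0, 0, -98/13, 66, 58/13]
R4 ← R4 + (93/67)·R3: [0, 0, 0, -1368/67, -524/67]
R5 ← R5 − (7/67)·R3: [0, 0, 0, 3708/67, 440/67]
R5 ← R5 + (103/38)·R4: [0, 0, 0, 0, -278/19]
5 nonzero rows, so the 5 vectors span a space of dimension 5.
Since 5 = 5, the vectors are linearly independent.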